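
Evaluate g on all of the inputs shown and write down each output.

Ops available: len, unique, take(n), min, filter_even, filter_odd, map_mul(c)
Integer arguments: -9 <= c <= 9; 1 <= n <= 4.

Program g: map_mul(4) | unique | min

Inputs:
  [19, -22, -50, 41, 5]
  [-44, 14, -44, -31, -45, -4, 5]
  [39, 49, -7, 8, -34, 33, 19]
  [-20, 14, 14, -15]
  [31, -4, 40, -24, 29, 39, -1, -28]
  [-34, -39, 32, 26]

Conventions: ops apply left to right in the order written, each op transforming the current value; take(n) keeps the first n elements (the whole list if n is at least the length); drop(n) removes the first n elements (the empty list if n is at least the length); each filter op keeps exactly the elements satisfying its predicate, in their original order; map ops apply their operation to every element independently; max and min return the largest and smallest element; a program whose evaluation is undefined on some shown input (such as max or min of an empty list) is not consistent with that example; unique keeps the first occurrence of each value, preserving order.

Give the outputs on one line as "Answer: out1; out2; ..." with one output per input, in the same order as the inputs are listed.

Execution, op by op:
  [19, -22, -50, 41, 5] -> [76, -88, -200, 164, 20] -> [76, -88, -200, 164, 20] -> -200
  [-44, 14, -44, -31, -45, -4, 5] -> [-176, 56, -176, -124, -180, -16, 20] -> [-176, 56, -124, -180, -16, 20] -> -180
  [39, 49, -7, 8, -34, 33, 19] -> [156, 196, -28, 32, -136, 132, 76] -> [156, 196, -28, 32, -136, 132, 76] -> -136
  [-20, 14, 14, -15] -> [-80, 56, 56, -60] -> [-80, 56, -60] -> -80
  [31, -4, 40, -24, 29, 39, -1, -28] -> [124, -16, 160, -96, 116, 156, -4, -112] -> [124, -16, 160, -96, 116, 156, -4, -112] -> -112
  [-34, -39, 32, 26] -> [-136, -156, 128, 104] -> [-136, -156, 128, 104] -> -156

-200; -180; -136; -80; -112; -156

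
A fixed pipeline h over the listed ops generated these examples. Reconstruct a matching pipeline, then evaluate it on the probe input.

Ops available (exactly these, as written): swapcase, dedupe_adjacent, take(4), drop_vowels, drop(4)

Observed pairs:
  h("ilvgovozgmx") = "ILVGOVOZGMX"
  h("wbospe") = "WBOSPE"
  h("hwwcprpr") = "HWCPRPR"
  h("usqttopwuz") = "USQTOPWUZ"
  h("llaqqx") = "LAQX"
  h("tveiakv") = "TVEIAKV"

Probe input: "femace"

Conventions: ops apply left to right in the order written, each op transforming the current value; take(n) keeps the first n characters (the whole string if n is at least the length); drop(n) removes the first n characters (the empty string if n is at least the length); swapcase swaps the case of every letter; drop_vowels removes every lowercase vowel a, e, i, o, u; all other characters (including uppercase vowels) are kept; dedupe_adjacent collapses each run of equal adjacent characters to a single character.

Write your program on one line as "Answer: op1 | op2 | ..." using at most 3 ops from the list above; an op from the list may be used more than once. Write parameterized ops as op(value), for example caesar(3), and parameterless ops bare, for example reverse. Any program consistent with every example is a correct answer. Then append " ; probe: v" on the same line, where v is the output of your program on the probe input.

dedupe_adjacent | swapcase ; probe: "FEMACE"

Check, running the answer program on each example:
  "ilvgovozgmx" -> "ilvgovozgmx" -> "ILVGOVOZGMX"
  "wbospe" -> "wbospe" -> "WBOSPE"
  "hwwcprpr" -> "hwcprpr" -> "HWCPRPR"
  "usqttopwuz" -> "usqtopwuz" -> "USQTOPWUZ"
  "llaqqx" -> "laqx" -> "LAQX"
  "tveiakv" -> "tveiakv" -> "TVEIAKV"
  probe: "femace" -> "femace" -> "FEMACE"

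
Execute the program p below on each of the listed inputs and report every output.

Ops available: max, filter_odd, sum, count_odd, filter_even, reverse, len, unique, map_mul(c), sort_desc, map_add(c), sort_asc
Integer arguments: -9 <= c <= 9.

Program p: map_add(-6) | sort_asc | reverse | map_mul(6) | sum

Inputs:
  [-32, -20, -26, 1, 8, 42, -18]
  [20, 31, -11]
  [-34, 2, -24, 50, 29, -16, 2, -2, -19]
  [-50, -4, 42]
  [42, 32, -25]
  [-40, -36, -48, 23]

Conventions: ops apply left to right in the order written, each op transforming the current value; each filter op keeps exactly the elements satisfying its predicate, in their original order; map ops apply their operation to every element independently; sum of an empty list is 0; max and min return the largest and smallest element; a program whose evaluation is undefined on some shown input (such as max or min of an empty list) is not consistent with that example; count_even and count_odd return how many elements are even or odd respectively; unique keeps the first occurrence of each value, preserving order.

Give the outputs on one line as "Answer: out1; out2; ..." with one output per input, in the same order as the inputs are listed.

Execution, op by op:
  [-32, -20, -26, 1, 8, 42, -18] -> [-38, -26, -32, -5, 2, 36, -24] -> [-38, -32, -26, -24, -5, 2, 36] -> [36, 2, -5, -24, -26, -32, -38] -> [216, 12, -30, -144, -156, -192, -228] -> -522
  [20, 31, -11] -> [14, 25, -17] -> [-17, 14, 25] -> [25, 14, -17] -> [150, 84, -102] -> 132
  [-34, 2, -24, 50, 29, -16, 2, -2, -19] -> [-40, -4, -30, 44, 23, -22, -4, -8, -25] -> [-40, -30, -25, -22, -8, -4, -4, 23, 44] -> [44, 23, -4, -4, -8, -22, -25, -30, -40] -> [264, 138, -24, -24, -48, -132, -150, -180, -240] -> -396
  [-50, -4, 42] -> [-56, -10, 36] -> [-56, -10, 36] -> [36, -10, -56] -> [216, -60, -336] -> -180
  [42, 32, -25] -> [36, 26, -31] -> [-31, 26, 36] -> [36, 26, -31] -> [216, 156, -186] -> 186
  [-40, -36, -48, 23] -> [-46, -42, -54, 17] -> [-54, -46, -42, 17] -> [17, -42, -46, -54] -> [102, -252, -276, -324] -> -750

-522; 132; -396; -180; 186; -750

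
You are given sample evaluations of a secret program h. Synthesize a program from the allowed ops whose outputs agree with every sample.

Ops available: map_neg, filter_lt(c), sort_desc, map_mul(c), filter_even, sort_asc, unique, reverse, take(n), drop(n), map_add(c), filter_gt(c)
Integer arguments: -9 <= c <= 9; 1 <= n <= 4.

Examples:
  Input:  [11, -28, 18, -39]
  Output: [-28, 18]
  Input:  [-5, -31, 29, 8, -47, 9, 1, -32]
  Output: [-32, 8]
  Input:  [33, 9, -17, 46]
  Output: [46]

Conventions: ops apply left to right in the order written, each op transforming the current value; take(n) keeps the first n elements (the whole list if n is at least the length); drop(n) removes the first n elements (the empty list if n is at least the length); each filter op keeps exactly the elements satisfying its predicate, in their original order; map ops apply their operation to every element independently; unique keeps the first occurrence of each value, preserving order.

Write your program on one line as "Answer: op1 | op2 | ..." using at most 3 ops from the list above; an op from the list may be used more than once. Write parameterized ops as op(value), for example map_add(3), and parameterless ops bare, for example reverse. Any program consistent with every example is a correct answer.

reverse | filter_even | sort_asc

Check, running the answer program on each example:
  [11, -28, 18, -39] -> [-39, 18, -28, 11] -> [18, -28] -> [-28, 18]
  [-5, -31, 29, 8, -47, 9, 1, -32] -> [-32, 1, 9, -47, 8, 29, -31, -5] -> [-32, 8] -> [-32, 8]
  [33, 9, -17, 46] -> [46, -17, 9, 33] -> [46] -> [46]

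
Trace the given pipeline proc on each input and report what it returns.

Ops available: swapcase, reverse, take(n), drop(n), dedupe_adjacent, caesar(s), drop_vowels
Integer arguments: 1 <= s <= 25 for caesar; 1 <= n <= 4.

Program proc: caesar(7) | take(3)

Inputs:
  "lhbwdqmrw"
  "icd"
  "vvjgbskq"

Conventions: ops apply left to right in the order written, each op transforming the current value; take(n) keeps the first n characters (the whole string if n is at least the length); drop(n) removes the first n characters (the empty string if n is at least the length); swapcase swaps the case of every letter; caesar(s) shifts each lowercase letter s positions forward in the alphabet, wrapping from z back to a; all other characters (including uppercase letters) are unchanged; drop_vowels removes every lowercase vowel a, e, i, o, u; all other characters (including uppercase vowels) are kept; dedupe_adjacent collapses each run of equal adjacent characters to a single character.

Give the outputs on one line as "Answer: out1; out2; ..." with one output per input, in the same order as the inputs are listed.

"soi"; "pjk"; "ccq"

Execution, op by op:
  "lhbwdqmrw" -> "soidkxtyd" -> "soi"
  "icd" -> "pjk" -> "pjk"
  "vvjgbskq" -> "ccqnizrx" -> "ccq"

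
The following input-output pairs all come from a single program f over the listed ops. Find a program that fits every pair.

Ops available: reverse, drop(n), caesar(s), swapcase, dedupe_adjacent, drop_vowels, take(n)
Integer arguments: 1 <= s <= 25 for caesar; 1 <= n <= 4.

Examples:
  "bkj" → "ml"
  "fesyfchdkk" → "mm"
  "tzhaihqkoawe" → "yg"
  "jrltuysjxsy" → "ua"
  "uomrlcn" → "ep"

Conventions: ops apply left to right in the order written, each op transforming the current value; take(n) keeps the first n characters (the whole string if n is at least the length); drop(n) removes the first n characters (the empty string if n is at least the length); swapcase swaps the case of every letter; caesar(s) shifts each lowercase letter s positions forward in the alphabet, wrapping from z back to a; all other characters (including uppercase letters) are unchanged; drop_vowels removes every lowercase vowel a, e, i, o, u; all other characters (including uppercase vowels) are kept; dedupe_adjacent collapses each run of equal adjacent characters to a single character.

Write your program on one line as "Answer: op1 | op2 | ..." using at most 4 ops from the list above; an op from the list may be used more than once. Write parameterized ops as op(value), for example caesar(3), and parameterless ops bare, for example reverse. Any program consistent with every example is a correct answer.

reverse | caesar(2) | take(2) | reverse

Check, running the answer program on each example:
  "bkj" -> "jkb" -> "lmd" -> "lm" -> "ml"
  "fesyfchdkk" -> "kkdhcfysef" -> "mmfjehaugh" -> "mm" -> "mm"
  "tzhaihqkoawe" -> "ewaokqhiahzt" -> "gycqmsjkcjbv" -> "gy" -> "yg"
  "jrltuysjxsy" -> "ysxjsyutlrj" -> "auzluawvntl" -> "au" -> "ua"
  "uomrlcn" -> "nclrmou" -> "pentoqw" -> "pe" -> "ep"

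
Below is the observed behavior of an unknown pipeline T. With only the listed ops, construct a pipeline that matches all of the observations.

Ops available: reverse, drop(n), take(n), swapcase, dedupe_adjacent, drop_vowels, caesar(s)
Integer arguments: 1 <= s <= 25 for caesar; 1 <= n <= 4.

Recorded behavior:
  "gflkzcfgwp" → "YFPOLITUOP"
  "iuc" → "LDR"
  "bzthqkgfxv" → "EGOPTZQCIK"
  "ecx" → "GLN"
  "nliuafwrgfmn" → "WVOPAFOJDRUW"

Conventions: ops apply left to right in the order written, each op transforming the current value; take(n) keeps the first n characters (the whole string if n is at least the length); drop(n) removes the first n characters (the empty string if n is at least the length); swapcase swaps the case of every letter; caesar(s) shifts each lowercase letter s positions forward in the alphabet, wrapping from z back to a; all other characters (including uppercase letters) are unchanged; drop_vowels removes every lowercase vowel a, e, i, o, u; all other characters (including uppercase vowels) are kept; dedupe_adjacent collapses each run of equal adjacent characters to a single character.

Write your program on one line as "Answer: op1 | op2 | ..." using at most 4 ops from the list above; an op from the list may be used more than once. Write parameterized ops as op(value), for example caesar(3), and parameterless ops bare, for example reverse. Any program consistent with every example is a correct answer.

caesar(9) | reverse | swapcase

Check, running the answer program on each example:
  "gflkzcfgwp" -> "poutilopfy" -> "yfpolituop" -> "YFPOLITUOP"
  "iuc" -> "rdl" -> "ldr" -> "LDR"
  "bzthqkgfxv" -> "kicqztpoge" -> "egoptzqcik" -> "EGOPTZQCIK"
  "ecx" -> "nlg" -> "gln" -> "GLN"
  "nliuafwrgfmn" -> "wurdjofapovw" -> "wvopafojdruw" -> "WVOPAFOJDRUW"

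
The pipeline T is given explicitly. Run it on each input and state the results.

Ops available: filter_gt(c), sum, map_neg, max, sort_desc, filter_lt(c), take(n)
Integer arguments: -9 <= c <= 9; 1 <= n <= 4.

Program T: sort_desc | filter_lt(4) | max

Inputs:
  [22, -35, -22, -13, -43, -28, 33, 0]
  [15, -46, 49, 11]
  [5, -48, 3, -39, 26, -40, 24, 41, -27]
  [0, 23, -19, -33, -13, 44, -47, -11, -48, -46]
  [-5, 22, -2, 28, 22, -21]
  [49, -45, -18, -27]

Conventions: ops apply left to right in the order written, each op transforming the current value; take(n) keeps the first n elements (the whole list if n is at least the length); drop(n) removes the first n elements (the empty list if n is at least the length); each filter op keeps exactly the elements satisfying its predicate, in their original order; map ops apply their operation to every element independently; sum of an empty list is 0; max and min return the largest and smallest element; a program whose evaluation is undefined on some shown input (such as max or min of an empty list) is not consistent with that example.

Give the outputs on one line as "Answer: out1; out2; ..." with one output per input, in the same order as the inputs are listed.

0; -46; 3; 0; -2; -18

Execution, op by op:
  [22, -35, -22, -13, -43, -28, 33, 0] -> [33, 22, 0, -13, -22, -28, -35, -43] -> [0, -13, -22, -28, -35, -43] -> 0
  [15, -46, 49, 11] -> [49, 15, 11, -46] -> [-46] -> -46
  [5, -48, 3, -39, 26, -40, 24, 41, -27] -> [41, 26, 24, 5, 3, -27, -39, -40, -48] -> [3, -27, -39, -40, -48] -> 3
  [0, 23, -19, -33, -13, 44, -47, -11, -48, -46] -> [44, 23, 0, -11, -13, -19, -33, -46, -47, -48] -> [0, -11, -13, -19, -33, -46, -47, -48] -> 0
  [-5, 22, -2, 28, 22, -21] -> [28, 22, 22, -2, -5, -21] -> [-2, -5, -21] -> -2
  [49, -45, -18, -27] -> [49, -18, -27, -45] -> [-18, -27, -45] -> -18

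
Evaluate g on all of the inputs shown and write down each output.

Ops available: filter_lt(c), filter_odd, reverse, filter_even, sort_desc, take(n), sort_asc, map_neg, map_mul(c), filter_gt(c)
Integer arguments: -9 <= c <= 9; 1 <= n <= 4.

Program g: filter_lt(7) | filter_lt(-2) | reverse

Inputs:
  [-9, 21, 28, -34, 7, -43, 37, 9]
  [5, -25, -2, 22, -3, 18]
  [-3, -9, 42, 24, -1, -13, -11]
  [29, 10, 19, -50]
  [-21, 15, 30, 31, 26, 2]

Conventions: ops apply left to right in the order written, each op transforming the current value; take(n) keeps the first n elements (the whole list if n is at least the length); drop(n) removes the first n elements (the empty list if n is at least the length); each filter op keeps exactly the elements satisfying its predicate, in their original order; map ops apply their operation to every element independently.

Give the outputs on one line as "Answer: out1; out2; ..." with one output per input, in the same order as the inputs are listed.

Execution, op by op:
  [-9, 21, 28, -34, 7, -43, 37, 9] -> [-9, -34, -43] -> [-9, -34, -43] -> [-43, -34, -9]
  [5, -25, -2, 22, -3, 18] -> [5, -25, -2, -3] -> [-25, -3] -> [-3, -25]
  [-3, -9, 42, 24, -1, -13, -11] -> [-3, -9, -1, -13, -11] -> [-3, -9, -13, -11] -> [-11, -13, -9, -3]
  [29, 10, 19, -50] -> [-50] -> [-50] -> [-50]
  [-21, 15, 30, 31, 26, 2] -> [-21, 2] -> [-21] -> [-21]

[-43, -34, -9]; [-3, -25]; [-11, -13, -9, -3]; [-50]; [-21]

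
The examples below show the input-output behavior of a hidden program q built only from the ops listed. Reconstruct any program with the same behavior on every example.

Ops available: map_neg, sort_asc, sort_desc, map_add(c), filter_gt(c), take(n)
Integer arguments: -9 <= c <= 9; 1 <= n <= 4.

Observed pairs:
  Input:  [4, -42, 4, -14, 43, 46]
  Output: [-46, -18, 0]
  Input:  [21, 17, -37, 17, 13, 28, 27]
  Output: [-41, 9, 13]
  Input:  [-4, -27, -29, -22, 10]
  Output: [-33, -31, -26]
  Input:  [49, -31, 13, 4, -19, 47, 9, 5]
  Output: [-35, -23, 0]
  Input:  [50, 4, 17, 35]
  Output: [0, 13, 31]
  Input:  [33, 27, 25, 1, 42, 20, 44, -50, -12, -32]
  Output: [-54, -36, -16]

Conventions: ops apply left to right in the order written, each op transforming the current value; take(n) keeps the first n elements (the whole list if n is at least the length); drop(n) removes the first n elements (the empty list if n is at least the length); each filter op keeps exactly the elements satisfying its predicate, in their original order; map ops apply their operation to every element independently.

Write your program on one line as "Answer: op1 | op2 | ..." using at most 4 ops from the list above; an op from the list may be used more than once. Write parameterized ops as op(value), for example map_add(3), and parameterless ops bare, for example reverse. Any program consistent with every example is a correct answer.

sort_asc | take(3) | map_add(-9) | map_add(5)

Check, running the answer program on each example:
  [4, -42, 4, -14, 43, 46] -> [-42, -14, 4, 4, 43, 46] -> [-42, -14, 4] -> [-51, -23, -5] -> [-46, -18, 0]
  [21, 17, -37, 17, 13, 28, 27] -> [-37, 13, 17, 17, 21, 27, 28] -> [-37, 13, 17] -> [-46, 4, 8] -> [-41, 9, 13]
  [-4, -27, -29, -22, 10] -> [-29, -27, -22, -4, 10] -> [-29, -27, -22] -> [-38, -36, -31] -> [-33, -31, -26]
  [49, -31, 13, 4, -19, 47, 9, 5] -> [-31, -19, 4, 5, 9, 13, 47, 49] -> [-31, -19, 4] -> [-40, -28, -5] -> [-35, -23, 0]
  [50, 4, 17, 35] -> [4, 17, 35, 50] -> [4, 17, 35] -> [-5, 8, 26] -> [0, 13, 31]
  [33, 27, 25, 1, 42, 20, 44, -50, -12, -32] -> [-50, -32, -12, 1, 20, 25, 27, 33, 42, 44] -> [-50, -32, -12] -> [-59, -41, -21] -> [-54, -36, -16]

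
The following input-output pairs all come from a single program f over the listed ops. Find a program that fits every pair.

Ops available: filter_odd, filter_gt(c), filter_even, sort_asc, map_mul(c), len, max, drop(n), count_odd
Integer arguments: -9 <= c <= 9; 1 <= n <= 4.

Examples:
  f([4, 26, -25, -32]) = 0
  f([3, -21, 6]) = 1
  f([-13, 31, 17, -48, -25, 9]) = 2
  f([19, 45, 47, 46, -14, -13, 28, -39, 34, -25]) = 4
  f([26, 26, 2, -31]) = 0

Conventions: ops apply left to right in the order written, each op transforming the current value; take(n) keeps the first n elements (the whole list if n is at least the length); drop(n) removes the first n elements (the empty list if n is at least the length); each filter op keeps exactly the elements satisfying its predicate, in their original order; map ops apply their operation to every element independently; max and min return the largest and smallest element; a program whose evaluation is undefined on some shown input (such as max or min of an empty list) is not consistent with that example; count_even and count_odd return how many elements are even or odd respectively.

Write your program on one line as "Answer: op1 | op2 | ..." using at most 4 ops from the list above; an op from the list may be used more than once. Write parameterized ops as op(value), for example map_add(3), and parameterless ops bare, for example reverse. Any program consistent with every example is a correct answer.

drop(2) | filter_gt(3) | map_mul(3) | len

Check, running the answer program on each example:
  [4, 26, -25, -32] -> [-25, -32] -> [] -> [] -> 0
  [3, -21, 6] -> [6] -> [6] -> [18] -> 1
  [-13, 31, 17, -48, -25, 9] -> [17, -48, -25, 9] -> [17, 9] -> [51, 27] -> 2
  [19, 45, 47, 46, -14, -13, 28, -39, 34, -25] -> [47, 46, -14, -13, 28, -39, 34, -25] -> [47, 46, 28, 34] -> [141, 138, 84, 102] -> 4
  [26, 26, 2, -31] -> [2, -31] -> [] -> [] -> 0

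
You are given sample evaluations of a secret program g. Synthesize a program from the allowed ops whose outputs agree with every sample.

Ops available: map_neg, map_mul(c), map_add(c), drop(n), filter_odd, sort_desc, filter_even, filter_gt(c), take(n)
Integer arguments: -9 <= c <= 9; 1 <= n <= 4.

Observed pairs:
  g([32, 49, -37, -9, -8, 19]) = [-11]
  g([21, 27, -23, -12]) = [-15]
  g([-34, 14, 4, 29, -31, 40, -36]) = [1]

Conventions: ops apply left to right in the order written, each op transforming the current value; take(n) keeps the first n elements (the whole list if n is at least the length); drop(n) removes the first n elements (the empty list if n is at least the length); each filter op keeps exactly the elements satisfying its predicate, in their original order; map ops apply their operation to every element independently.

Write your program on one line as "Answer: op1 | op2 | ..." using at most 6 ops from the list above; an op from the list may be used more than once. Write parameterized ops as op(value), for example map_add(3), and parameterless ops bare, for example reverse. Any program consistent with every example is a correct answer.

drop(2) | take(3) | sort_desc | filter_even | map_add(-3)

Check, running the answer program on each example:
  [32, 49, -37, -9, -8, 19] -> [-37, -9, -8, 19] -> [-37, -9, -8] -> [-8, -9, -37] -> [-8] -> [-11]
  [21, 27, -23, -12] -> [-23, -12] -> [-23, -12] -> [-12, -23] -> [-12] -> [-15]
  [-34, 14, 4, 29, -31, 40, -36] -> [4, 29, -31, 40, -36] -> [4, 29, -31] -> [29, 4, -31] -> [4] -> [1]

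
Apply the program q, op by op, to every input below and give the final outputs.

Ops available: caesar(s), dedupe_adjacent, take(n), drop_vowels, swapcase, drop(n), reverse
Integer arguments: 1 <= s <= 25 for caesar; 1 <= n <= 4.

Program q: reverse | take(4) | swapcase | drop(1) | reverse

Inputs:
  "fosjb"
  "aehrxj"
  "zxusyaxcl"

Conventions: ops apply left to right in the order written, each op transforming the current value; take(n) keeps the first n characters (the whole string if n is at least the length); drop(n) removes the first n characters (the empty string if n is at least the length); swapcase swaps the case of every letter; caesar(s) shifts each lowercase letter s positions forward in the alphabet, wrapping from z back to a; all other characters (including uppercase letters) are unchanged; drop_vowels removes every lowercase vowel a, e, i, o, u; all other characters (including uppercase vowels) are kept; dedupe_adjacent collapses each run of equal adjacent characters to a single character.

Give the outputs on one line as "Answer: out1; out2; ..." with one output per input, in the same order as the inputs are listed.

Execution, op by op:
  "fosjb" -> "bjsof" -> "bjso" -> "BJSO" -> "JSO" -> "OSJ"
  "aehrxj" -> "jxrhea" -> "jxrh" -> "JXRH" -> "XRH" -> "HRX"
  "zxusyaxcl" -> "lcxaysuxz" -> "lcxa" -> "LCXA" -> "CXA" -> "AXC"

"OSJ"; "HRX"; "AXC"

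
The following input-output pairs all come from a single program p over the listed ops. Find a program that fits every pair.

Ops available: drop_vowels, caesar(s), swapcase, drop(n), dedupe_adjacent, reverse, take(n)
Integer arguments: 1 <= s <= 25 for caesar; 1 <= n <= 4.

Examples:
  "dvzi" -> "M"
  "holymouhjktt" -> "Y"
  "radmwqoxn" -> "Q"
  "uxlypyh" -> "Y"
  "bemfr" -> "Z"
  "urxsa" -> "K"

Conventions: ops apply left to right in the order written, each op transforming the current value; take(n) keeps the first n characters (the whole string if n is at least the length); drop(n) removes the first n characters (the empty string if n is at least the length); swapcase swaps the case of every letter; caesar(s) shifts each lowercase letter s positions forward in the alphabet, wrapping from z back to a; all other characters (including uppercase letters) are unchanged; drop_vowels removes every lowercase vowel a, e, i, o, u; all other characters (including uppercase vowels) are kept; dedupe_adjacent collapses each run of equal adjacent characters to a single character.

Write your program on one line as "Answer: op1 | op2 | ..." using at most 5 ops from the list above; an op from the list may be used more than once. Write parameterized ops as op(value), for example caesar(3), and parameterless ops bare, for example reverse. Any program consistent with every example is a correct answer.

dedupe_adjacent | take(3) | caesar(13) | swapcase | drop(2)

Check, running the answer program on each example:
  "dvzi" -> "dvzi" -> "dvz" -> "qim" -> "QIM" -> "M"
  "holymouhjktt" -> "holymouhjkt" -> "hol" -> "uby" -> "UBY" -> "Y"
  "radmwqoxn" -> "radmwqoxn" -> "rad" -> "enq" -> "ENQ" -> "Q"
  "uxlypyh" -> "uxlypyh" -> "uxl" -> "hky" -> "HKY" -> "Y"
  "bemfr" -> "bemfr" -> "bem" -> "orz" -> "ORZ" -> "Z"
  "urxsa" -> "urxsa" -> "urx" -> "hek" -> "HEK" -> "K"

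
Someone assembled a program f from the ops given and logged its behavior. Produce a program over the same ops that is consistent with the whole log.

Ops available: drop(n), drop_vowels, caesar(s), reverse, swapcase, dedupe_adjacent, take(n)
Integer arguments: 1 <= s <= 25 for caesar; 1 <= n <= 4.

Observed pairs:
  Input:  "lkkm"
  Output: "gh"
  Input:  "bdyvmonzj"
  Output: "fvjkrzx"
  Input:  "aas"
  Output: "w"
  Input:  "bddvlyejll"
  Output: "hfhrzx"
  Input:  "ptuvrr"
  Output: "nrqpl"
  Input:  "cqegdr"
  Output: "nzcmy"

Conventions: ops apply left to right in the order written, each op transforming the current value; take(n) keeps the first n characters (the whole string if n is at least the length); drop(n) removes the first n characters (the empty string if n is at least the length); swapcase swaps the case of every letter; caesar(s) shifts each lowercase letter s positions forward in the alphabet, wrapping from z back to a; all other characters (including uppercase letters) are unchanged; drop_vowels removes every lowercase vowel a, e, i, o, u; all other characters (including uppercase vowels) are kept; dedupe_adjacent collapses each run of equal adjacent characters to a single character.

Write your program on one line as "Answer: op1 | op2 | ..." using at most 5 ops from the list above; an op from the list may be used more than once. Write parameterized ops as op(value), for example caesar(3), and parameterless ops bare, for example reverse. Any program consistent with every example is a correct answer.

dedupe_adjacent | caesar(22) | reverse | drop_vowels

Check, running the answer program on each example:
  "lkkm" -> "lkm" -> "hgi" -> "igh" -> "gh"
  "bdyvmonzj" -> "bdyvmonzj" -> "xzurikjvf" -> "fvjkiruzx" -> "fvjkrzx"
  "aas" -> "as" -> "wo" -> "ow" -> "w"
  "bddvlyejll" -> "bdvlyejl" -> "xzrhuafh" -> "hfauhrzx" -> "hfhrzx"
  "ptuvrr" -> "ptuvr" -> "lpqrn" -> "nrqpl" -> "nrqpl"
  "cqegdr" -> "cqegdr" -> "ymaczn" -> "nzcamy" -> "nzcmy"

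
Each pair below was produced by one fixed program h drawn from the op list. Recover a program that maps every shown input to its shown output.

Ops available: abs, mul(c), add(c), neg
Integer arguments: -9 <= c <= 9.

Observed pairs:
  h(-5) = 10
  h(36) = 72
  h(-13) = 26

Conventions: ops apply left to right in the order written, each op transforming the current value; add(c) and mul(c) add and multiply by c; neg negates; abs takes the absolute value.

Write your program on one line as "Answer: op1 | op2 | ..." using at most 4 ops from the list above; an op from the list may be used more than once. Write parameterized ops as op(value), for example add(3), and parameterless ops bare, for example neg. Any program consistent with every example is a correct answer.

neg | mul(2) | neg | abs

Check, running the answer program on each example:
  -5 -> 5 -> 10 -> -10 -> 10
  36 -> -36 -> -72 -> 72 -> 72
  -13 -> 13 -> 26 -> -26 -> 26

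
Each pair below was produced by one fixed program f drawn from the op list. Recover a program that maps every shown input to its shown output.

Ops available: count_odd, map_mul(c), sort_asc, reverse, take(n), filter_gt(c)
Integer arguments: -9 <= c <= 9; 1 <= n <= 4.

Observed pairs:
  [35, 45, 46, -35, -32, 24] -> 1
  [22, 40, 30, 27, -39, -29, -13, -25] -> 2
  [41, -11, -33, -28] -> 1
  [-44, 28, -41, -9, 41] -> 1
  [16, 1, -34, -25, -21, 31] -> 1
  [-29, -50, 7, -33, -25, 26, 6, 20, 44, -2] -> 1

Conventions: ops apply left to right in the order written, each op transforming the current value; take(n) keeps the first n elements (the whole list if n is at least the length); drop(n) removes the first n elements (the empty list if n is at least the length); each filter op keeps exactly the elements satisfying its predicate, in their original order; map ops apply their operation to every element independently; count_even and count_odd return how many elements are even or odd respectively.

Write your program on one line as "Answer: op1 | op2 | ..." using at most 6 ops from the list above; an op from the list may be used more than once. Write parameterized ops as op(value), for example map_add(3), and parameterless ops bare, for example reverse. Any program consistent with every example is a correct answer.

reverse | sort_asc | take(2) | map_mul(-9) | map_mul(-7) | count_odd

Check, running the answer program on each example:
  [35, 45, 46, -35, -32, 24] -> [24, -32, -35, 46, 45, 35] -> [-35, -32, 24, 35, 45, 46] -> [-35, -32] -> [315, 288] -> [-2205, -2016] -> 1
  [22, 40, 30, 27, -39, -29, -13, -25] -> [-25, -13, -29, -39, 27, 30, 40, 22] -> [-39, -29, -25, -13, 22, 27, 30, 40] -> [-39, -29] -> [351, 261] -> [-2457, -1827] -> 2
  [41, -11, -33, -28] -> [-28, -33, -11, 41] -> [-33, -28, -11, 41] -> [-33, -28] -> [297, 252] -> [-2079, -1764] -> 1
  [-44, 28, -41, -9, 41] -> [41, -9, -41, 28, -44] -> [-44, -41, -9, 28, 41] -> [-44, -41] -> [396, 369] -> [-2772, -2583] -> 1
  [16, 1, -34, -25, -21, 31] -> [31, -21, -25, -34, 1, 16] -> [-34, -25, -21, 1, 16, 31] -> [-34, -25] -> [306, 225] -> [-2142, -1575] -> 1
  [-29, -50, 7, -33, -25, 26, 6, 20, 44, -2] -> [-2, 44, 20, 6, 26, -25, -33, 7, -50, -29] -> [-50, -33, -29, -25, -2, 6, 7, 20, 26, 44] -> [-50, -33] -> [450, 297] -> [-3150, -2079] -> 1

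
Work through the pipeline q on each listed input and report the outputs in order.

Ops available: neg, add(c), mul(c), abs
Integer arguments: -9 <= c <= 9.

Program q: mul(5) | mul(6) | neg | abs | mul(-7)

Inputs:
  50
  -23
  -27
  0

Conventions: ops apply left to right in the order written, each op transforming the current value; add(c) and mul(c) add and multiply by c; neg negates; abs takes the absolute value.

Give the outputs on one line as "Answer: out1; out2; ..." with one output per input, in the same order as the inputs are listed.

Execution, op by op:
  50 -> 250 -> 1500 -> -1500 -> 1500 -> -10500
  -23 -> -115 -> -690 -> 690 -> 690 -> -4830
  -27 -> -135 -> -810 -> 810 -> 810 -> -5670
  0 -> 0 -> 0 -> 0 -> 0 -> 0

-10500; -4830; -5670; 0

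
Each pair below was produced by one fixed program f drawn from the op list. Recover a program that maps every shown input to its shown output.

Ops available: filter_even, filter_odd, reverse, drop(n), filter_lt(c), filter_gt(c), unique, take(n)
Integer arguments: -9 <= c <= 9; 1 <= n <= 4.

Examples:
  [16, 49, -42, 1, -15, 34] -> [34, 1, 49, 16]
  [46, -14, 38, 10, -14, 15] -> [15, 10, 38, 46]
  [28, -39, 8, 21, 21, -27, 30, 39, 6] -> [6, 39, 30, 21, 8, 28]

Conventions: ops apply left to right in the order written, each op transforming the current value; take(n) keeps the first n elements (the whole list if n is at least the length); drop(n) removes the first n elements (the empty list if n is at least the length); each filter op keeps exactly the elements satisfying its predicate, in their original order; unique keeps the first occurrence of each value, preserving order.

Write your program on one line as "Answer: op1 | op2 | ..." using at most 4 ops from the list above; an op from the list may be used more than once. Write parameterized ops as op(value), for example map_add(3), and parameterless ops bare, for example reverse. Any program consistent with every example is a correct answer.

filter_gt(-8) | unique | reverse

Check, running the answer program on each example:
  [16, 49, -42, 1, -15, 34] -> [16, 49, 1, 34] -> [16, 49, 1, 34] -> [34, 1, 49, 16]
  [46, -14, 38, 10, -14, 15] -> [46, 38, 10, 15] -> [46, 38, 10, 15] -> [15, 10, 38, 46]
  [28, -39, 8, 21, 21, -27, 30, 39, 6] -> [28, 8, 21, 21, 30, 39, 6] -> [28, 8, 21, 30, 39, 6] -> [6, 39, 30, 21, 8, 28]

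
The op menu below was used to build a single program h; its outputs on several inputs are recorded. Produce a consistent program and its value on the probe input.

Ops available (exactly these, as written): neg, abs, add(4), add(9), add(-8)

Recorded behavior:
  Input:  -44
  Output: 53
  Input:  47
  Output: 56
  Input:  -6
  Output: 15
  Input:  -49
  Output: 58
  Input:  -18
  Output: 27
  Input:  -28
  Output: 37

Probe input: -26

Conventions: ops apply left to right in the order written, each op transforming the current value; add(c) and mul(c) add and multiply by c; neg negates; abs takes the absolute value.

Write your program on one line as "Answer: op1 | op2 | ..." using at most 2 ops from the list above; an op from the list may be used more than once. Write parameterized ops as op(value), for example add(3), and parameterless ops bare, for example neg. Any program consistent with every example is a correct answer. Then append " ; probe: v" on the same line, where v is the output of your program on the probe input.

abs | add(9) ; probe: 35

Check, running the answer program on each example:
  -44 -> 44 -> 53
  47 -> 47 -> 56
  -6 -> 6 -> 15
  -49 -> 49 -> 58
  -18 -> 18 -> 27
  -28 -> 28 -> 37
  probe: -26 -> 26 -> 35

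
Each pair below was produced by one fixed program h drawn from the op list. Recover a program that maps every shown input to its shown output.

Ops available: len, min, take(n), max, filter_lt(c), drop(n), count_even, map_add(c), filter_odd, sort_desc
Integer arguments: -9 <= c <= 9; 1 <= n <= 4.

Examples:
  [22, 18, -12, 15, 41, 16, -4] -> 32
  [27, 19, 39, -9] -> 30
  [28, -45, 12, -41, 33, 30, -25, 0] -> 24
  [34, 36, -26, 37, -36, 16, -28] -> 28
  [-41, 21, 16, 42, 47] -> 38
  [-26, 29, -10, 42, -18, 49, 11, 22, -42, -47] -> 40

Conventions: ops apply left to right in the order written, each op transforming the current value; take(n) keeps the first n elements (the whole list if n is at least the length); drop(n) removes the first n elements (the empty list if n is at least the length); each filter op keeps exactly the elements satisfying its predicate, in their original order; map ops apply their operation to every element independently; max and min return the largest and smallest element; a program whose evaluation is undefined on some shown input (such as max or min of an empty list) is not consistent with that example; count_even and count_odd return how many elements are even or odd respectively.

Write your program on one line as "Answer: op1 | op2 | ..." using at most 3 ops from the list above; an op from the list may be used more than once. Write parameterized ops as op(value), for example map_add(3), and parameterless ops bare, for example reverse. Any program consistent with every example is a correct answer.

map_add(-9) | sort_desc | max

Check, running the answer program on each example:
  [22, 18, -12, 15, 41, 16, -4] -> [13, 9, -21, 6, 32, 7, -13] -> [32, 13, 9, 7, 6, -13, -21] -> 32
  [27, 19, 39, -9] -> [18, 10, 30, -18] -> [30, 18, 10, -18] -> 30
  [28, -45, 12, -41, 33, 30, -25, 0] -> [19, -54, 3, -50, 24, 21, -34, -9] -> [24, 21, 19, 3, -9, -34, -50, -54] -> 24
  [34, 36, -26, 37, -36, 16, -28] -> [25, 27, -35, 28, -45, 7, -37] -> [28, 27, 25, 7, -35, -37, -45] -> 28
  [-41, 21, 16, 42, 47] -> [-50, 12, 7, 33, 38] -> [38, 33, 12, 7, -50] -> 38
  [-26, 29, -10, 42, -18, 49, 11, 22, -42, -47] -> [-35, 20, -19, 33, -27, 40, 2, 13, -51, -56] -> [40, 33, 20, 13, 2, -19, -27, -35, -51, -56] -> 40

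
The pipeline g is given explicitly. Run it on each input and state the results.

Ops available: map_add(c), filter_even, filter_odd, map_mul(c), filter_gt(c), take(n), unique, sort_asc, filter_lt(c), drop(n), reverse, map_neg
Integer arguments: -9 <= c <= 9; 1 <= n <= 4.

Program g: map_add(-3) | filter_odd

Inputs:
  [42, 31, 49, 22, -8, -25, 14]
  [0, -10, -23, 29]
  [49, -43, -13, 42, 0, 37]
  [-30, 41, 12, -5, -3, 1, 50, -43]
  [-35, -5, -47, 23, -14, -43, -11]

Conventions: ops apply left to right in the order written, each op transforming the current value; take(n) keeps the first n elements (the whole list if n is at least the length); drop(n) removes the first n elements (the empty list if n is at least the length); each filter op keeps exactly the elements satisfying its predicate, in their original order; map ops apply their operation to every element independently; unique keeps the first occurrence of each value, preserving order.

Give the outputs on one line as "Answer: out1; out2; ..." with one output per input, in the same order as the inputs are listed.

[39, 19, -11, 11]; [-3, -13]; [39, -3]; [-33, 9, 47]; [-17]

Execution, op by op:
  [42, 31, 49, 22, -8, -25, 14] -> [39, 28, 46, 19, -11, -28, 11] -> [39, 19, -11, 11]
  [0, -10, -23, 29] -> [-3, -13, -26, 26] -> [-3, -13]
  [49, -43, -13, 42, 0, 37] -> [46, -46, -16, 39, -3, 34] -> [39, -3]
  [-30, 41, 12, -5, -3, 1, 50, -43] -> [-33, 38, 9, -8, -6, -2, 47, -46] -> [-33, 9, 47]
  [-35, -5, -47, 23, -14, -43, -11] -> [-38, -8, -50, 20, -17, -46, -14] -> [-17]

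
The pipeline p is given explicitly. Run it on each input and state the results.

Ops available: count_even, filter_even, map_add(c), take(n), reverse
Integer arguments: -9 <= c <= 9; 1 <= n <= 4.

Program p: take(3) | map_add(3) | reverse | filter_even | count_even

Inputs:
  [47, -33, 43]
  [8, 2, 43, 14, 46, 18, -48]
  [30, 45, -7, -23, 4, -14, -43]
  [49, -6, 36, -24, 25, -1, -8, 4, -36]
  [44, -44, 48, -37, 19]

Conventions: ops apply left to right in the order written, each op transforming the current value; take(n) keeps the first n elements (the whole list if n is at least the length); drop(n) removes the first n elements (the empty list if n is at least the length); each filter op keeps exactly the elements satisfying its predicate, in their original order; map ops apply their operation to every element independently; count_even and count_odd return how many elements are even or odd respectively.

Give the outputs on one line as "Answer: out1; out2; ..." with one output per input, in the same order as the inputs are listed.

3; 1; 2; 1; 0

Execution, op by op:
  [47, -33, 43] -> [47, -33, 43] -> [50, -30, 46] -> [46, -30, 50] -> [46, -30, 50] -> 3
  [8, 2, 43, 14, 46, 18, -48] -> [8, 2, 43] -> [11, 5, 46] -> [46, 5, 11] -> [46] -> 1
  [30, 45, -7, -23, 4, -14, -43] -> [30, 45, -7] -> [33, 48, -4] -> [-4, 48, 33] -> [-4, 48] -> 2
  [49, -6, 36, -24, 25, -1, -8, 4, -36] -> [49, -6, 36] -> [52, -3, 39] -> [39, -3, 52] -> [52] -> 1
  [44, -44, 48, -37, 19] -> [44, -44, 48] -> [47, -41, 51] -> [51, -41, 47] -> [] -> 0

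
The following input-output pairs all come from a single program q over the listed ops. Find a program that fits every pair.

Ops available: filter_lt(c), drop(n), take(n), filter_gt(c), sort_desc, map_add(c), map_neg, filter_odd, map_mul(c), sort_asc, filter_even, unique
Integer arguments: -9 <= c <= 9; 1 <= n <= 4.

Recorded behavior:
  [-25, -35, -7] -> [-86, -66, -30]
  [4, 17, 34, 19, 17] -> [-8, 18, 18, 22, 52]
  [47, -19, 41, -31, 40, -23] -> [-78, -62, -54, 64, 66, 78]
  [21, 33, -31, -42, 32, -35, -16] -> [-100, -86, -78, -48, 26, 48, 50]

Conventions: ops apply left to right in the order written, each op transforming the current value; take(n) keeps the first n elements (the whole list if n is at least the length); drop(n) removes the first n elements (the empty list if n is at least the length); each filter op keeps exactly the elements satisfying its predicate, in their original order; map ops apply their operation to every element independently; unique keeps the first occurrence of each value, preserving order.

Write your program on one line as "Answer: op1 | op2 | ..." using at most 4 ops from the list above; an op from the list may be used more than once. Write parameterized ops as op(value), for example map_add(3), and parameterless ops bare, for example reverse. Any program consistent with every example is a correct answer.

sort_asc | map_add(1) | map_add(-9) | map_mul(2)

Check, running the answer program on each example:
  [-25, -35, -7] -> [-35, -25, -7] -> [-34, -24, -6] -> [-43, -33, -15] -> [-86, -66, -30]
  [4, 17, 34, 19, 17] -> [4, 17, 17, 19, 34] -> [5, 18, 18, 20, 35] -> [-4, 9, 9, 11, 26] -> [-8, 18, 18, 22, 52]
  [47, -19, 41, -31, 40, -23] -> [-31, -23, -19, 40, 41, 47] -> [-30, -22, -18, 41, 42, 48] -> [-39, -31, -27, 32, 33, 39] -> [-78, -62, -54, 64, 66, 78]
  [21, 33, -31, -42, 32, -35, -16] -> [-42, -35, -31, -16, 21, 32, 33] -> [-41, -34, -30, -15, 22, 33, 34] -> [-50, -43, -39, -24, 13, 24, 25] -> [-100, -86, -78, -48, 26, 48, 50]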